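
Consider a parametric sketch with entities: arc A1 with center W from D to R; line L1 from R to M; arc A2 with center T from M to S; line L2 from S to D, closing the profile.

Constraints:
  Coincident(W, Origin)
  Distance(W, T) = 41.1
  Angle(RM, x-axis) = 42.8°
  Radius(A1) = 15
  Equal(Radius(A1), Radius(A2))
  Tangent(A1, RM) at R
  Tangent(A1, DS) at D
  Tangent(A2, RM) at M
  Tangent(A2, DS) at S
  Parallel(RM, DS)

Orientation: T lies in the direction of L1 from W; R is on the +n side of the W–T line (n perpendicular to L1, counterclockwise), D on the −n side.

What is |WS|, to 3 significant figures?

43.8

The slot axis is L1's direction at 42.8°, so u = (cos 42.8°, sin 42.8°) = (0.734, 0.679) and n = (−sin 42.8°, cos 42.8°) = (-0.679, 0.734). W is at the origin and T lies 41.1 along u from W, so T = 41.1·u = (30.2, 27.9). Tangency of A1 to both parallel lines with radius 15.0 puts R and D at W ± 15.0·n: R = (-10.2, 11.0), D = (10.2, -11.0). Equal radii place M and S the same way about T: M = T + 15.0·n = (20.0, 38.9), S = T − 15.0·n = (40.3, 16.9). Then |WS| = |S − W| = 43.8.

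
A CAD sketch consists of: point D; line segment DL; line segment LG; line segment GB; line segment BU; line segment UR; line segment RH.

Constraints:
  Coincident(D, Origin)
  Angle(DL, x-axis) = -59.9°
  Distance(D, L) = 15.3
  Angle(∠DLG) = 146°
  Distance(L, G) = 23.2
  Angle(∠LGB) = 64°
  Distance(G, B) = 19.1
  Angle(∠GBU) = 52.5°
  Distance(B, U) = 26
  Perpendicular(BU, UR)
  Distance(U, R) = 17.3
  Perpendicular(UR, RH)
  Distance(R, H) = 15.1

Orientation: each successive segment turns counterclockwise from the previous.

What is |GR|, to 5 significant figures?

14.532

∠GBU = 52.5° gives BU at -142.40° from the x-axis; with |BU| = 26.0, U = (7.9100, -20.134). BU is perpendicular to UR, so UR runs at -52.400°; with |UR| = 17.3, R = (18.465, -33.841). Then |GR| = |R − G| = 14.532.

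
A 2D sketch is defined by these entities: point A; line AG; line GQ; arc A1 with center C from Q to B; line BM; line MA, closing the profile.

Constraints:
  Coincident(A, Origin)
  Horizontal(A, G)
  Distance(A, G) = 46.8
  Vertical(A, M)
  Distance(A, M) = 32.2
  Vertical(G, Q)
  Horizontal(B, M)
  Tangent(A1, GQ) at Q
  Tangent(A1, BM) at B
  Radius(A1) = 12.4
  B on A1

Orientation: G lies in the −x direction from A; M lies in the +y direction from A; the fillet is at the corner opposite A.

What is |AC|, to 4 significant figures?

39.69

A is at the origin; A and G share the same y with |AG| = 46.8 and G on the −x side, so G = (-46.80, 0.000). A and M share the same x with |AM| = 32.2 and M on the +y side, so M = (0.000, 32.20). The virtual corner opposite A is at (-46.80, 32.20). The tangent condition forces CQ to be normal to GQ and A1 meets BM tangentially, so CB is at right angles to BM, with radius 12.4, so the center C sits 12.4 in from both sides at C = (-34.40, 19.80). Then |AC| = |C − A| = 39.69.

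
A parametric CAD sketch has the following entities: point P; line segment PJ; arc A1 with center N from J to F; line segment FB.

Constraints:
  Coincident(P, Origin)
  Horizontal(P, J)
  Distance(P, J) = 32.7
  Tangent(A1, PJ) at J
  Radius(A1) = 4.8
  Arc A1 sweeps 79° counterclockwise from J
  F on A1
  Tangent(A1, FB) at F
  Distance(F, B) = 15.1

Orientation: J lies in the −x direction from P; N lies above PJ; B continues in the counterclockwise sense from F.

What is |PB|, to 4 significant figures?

31.31

P is at the origin; P and J share the same y with |PJ| = 32.7 and J on the −x side, so J = (-32.70, 0.000). Tangency of A1 to PJ means the radius NJ is perpendicular to PJ, so N = J + (0, 4.8) = (-32.70, 4.800). On A1, J sits at bearing -90° from N; a 79° counterclockwise sweep puts F at bearing -11°, so F = N + 4.8·(cos -11°, sin -11°) = (-27.99, 3.884). A1 meets FB tangentially, so NF is at right angles to FB, so FB runs along (−sin -11°, cos -11°); with |FB| = 15.1, B = (-25.11, 18.71). Then |PB| = |B − P| = 31.31.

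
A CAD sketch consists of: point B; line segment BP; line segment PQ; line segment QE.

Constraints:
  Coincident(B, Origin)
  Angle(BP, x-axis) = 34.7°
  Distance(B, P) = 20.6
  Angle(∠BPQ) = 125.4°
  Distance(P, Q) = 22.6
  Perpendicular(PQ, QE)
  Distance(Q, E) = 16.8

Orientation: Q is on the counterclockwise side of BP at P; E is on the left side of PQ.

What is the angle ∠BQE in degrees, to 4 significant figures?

64.07°

B is at the origin; BP runs at 34.7° with length 20.6, so P = 20.6·(cos 34.7°, sin 34.7°) = (16.94, 11.73). ∠BPQ = 125.4°, so PQ runs at 34.7° + (180° − 125.4°) = 89.30° from the x-axis; with |PQ| = 22.6, Q = P + 22.6·(cos 89.30°, sin 89.30°) = (17.21, 34.33). The perpendicularity gives QE at right angles to PQ; with |QE| = 16.8 on the left of PQ, E = Q + 16.8·(-0.9999, 0.01222) = (0.4135, 34.53). Then cos ∠BQE = QB·QE / (|QB||QE|), giving 64.07°.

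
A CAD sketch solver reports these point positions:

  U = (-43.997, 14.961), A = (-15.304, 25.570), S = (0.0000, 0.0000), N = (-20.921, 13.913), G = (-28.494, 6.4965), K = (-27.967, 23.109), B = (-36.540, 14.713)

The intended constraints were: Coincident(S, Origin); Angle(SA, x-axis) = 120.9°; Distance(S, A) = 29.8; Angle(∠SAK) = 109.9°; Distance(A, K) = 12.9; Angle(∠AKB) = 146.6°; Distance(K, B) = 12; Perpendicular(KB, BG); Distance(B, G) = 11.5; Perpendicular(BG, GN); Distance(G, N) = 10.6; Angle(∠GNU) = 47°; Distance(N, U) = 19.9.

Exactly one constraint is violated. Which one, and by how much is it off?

Distance(N, U) = 19.9 — off by 3.20.

S = (0.00, 0.00) ✓; SA at 120.9° ✓; |SA| = 29.80 ✓; ∠SAK = 109.9° ✓; |AK| = 12.90 ✓; ∠AKB = 146.6° ✓; |KB| = 12.00 ✓; ∠(KB, BG) = 90.00° ✓; |BG| = 11.50 ✓; ∠(BG, GN) = 90.00° ✓; |GN| = 10.60 ✓; ∠GNU = 47.00° ✓; |NU| = 23.10 ✗.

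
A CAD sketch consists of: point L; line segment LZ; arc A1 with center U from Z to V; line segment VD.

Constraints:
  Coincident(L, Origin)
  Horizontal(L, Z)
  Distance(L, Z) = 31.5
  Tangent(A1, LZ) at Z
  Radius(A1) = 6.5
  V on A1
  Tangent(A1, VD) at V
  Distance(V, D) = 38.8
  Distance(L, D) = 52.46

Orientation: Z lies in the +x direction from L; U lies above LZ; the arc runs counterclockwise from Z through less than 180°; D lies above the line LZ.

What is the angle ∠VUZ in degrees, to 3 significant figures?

107°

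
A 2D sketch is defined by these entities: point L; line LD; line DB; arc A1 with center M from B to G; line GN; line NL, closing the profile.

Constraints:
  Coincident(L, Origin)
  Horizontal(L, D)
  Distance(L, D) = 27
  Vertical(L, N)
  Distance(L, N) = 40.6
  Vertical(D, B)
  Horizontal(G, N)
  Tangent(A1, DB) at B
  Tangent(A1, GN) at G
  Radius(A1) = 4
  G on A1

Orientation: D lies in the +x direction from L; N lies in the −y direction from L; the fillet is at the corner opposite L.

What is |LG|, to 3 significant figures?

46.7

L is at the origin; L and D share the same y with |LD| = 27.0 and D on the +x side, so D = (27.0, 0.00). L and N share the same x with |LN| = 40.6 and N on the −y side, so N = (0.00, -40.6). The virtual corner opposite L is at (27.0, -40.6). Since A1 is tangent to DB there, MB ⟂ DB and tangency of A1 to GN means the radius MG is perpendicular to GN, with radius 4.0, so the center M sits 4.0 in from both sides at M = (23.0, -36.6). That places the tangent points at B = (27.0, -36.6) on DB and G = (23.0, -40.6) on GN. Then |LG| = |G − L| = 46.7.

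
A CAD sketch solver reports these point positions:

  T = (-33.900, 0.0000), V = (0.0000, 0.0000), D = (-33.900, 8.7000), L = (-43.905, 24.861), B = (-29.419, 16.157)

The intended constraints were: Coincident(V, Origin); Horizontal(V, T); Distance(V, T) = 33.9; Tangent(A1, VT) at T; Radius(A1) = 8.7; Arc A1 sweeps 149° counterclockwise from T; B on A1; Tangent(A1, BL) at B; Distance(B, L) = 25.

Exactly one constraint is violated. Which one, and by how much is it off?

Distance(B, L) = 25 — off by 8.10.

V = (0.00, 0.00) ✓; V.y = 0.00, T.y = 0.00 ✓; |VT| = 33.90 ✓; ∠(DT, TV) = 90.00° ✓; |DT| = 8.700 ✓; bearing(D→B) − bearing(D→T) = 149.0° ✓; |DB| = 8.700 ✓; ∠(DB, BL) = 90.00° ✓; |BL| = 16.90 ✗.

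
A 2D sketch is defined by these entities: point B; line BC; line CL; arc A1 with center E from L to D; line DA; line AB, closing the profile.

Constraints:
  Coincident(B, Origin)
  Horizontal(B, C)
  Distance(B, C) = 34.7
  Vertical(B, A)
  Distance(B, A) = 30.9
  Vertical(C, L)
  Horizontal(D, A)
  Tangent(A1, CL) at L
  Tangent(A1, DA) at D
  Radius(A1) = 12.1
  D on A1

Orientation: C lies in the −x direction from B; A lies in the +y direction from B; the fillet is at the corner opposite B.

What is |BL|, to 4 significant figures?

39.47

B is at the origin; B and C share the same y with |BC| = 34.7 and C on the −x side, so C = (-34.70, 0.000). B and A share the same x with |BA| = 30.9 and A on the +y side, so A = (0.000, 30.90). The virtual corner opposite B is at (-34.70, 30.90). A1 meets CL tangentially, so EL is at right angles to CL and since A1 is tangent to DA there, ED ⟂ DA, with radius 12.1, so the center E sits 12.1 in from both sides at E = (-22.60, 18.80). That places the tangent points at L = (-34.70, 18.80) on CL and D = (-22.60, 30.90) on DA. Then |BL| = |L − B| = 39.47.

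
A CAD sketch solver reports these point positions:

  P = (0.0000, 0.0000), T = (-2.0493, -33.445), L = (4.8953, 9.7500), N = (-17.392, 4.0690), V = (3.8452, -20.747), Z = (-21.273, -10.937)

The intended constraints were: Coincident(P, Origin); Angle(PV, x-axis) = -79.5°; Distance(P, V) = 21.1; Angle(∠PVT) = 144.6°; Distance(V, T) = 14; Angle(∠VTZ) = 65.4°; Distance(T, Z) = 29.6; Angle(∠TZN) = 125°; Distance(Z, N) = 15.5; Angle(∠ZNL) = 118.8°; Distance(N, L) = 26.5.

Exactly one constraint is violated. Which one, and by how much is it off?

Distance(N, L) = 26.5 — off by 3.50.

P = (0.00, 0.00) ✓; PV at -79.50° ✓; |PV| = 21.10 ✓; ∠PVT = 144.6° ✓; |VT| = 14.00 ✓; ∠VTZ = 65.40° ✓; |TZ| = 29.60 ✓; ∠TZN = 125.0° ✓; |ZN| = 15.50 ✓; ∠ZNL = 118.8° ✓; |NL| = 23.00 ✗.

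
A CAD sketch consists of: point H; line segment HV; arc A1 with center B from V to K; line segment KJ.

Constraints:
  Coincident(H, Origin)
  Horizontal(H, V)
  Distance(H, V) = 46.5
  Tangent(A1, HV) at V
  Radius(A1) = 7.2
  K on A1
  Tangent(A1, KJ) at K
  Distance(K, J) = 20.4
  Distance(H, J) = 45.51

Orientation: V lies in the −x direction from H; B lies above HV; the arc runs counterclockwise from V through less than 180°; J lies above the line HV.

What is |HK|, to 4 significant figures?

39.86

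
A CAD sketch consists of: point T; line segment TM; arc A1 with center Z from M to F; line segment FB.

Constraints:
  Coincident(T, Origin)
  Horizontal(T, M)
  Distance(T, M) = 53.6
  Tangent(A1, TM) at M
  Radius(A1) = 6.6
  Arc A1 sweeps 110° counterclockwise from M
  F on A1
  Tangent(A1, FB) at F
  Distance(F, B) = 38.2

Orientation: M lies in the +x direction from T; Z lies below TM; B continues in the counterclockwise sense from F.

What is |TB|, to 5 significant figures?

75.224

On A1, M sits at bearing 90° from Z; a 110° counterclockwise sweep puts F at bearing 200°, so F = Z + 6.6·(cos 200°, sin 200°) = (47.398, -8.8573). Since A1 is tangent to FB there, ZF ⟂ FB, so FB runs along (−sin 200°, cos 200°); with |FB| = 38.2, B = (60.463, -44.754). Then |TB| = |B − T| = 75.224.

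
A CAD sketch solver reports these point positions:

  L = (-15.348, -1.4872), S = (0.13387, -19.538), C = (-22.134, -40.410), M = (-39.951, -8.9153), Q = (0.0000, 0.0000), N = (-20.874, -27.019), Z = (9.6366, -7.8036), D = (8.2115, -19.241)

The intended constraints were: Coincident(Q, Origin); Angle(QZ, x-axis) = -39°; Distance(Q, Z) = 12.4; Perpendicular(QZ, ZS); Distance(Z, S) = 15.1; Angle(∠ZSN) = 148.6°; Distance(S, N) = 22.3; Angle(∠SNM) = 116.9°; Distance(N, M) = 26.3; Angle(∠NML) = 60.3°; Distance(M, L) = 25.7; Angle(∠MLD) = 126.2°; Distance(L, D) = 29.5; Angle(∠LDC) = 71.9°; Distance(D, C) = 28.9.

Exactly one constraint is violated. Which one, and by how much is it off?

Distance(D, C) = 28.9 — off by 8.10.

Q = (0.00, 0.00) ✓; QZ at -39.00° ✓; |QZ| = 12.40 ✓; ∠(QZ, ZS) = 90.00° ✓; |ZS| = 15.10 ✓; ∠ZSN = 148.6° ✓; |SN| = 22.30 ✓; ∠SNM = 116.9° ✓; |NM| = 26.30 ✓; ∠NML = 60.30° ✓; |ML| = 25.70 ✓; ∠MLD = 126.2° ✓; |LD| = 29.50 ✓; ∠LDC = 71.90° ✓; |DC| = 37.00 ✗.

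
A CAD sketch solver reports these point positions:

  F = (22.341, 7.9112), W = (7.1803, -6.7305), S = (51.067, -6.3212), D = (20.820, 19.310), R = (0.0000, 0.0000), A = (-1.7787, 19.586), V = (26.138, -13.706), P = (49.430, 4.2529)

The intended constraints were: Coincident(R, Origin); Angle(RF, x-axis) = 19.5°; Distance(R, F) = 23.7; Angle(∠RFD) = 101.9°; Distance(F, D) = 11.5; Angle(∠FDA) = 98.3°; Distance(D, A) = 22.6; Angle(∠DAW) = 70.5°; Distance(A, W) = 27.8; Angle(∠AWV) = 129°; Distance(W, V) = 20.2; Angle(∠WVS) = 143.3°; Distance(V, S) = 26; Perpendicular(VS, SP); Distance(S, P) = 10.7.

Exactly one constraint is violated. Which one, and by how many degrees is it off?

Perpendicular(VS, SP) — off by 7.70°.

R = (0.00, 0.00) ✓; RF at 19.50° ✓; |RF| = 23.70 ✓; ∠RFD = 101.9° ✓; |FD| = 11.50 ✓; ∠FDA = 98.30° ✓; |DA| = 22.60 ✓; ∠DAW = 70.50° ✓; |AW| = 27.80 ✓; ∠AWV = 129.0° ✓; |WV| = 20.20 ✓; ∠WVS = 143.3° ✓; |VS| = 26.00 ✓; ∠(VS, SP) = 82.30° ✗; |SP| = 10.70 ✓.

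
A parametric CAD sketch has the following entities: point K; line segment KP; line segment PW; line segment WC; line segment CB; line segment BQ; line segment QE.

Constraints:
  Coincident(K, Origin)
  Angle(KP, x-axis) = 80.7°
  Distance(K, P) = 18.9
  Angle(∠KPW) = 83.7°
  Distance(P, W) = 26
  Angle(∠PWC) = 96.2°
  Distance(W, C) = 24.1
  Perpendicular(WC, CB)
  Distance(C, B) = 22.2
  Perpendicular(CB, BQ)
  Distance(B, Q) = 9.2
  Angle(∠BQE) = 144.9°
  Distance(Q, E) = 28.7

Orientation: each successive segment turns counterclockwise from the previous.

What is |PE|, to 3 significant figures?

21.0

The perpendicularity gives BQ at right angles to CB, so BQ runs at 80.8°; with |BQ| = 9.2, Q = (-3.38, 1.75). ∠BQE = 144.9° gives QE at 116° from the x-axis; with |QE| = 28.7, E = (-15.9, 27.6). Then |PE| = |E − P| = 21.0.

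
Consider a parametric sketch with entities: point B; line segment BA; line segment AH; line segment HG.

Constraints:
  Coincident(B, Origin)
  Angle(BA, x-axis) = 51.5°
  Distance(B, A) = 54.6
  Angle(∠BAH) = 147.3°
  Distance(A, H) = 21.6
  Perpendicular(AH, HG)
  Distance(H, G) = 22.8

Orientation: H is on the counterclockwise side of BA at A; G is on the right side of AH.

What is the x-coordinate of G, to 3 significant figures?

58.9

B is at the origin; BA runs at 51.5° with length 54.6, so A = 54.6·(cos 51.5°, sin 51.5°) = (34.0, 42.7). ∠BAH = 147.3°, so AH runs at 51.5° + (180° − 147.3°) = 84.2° from the x-axis; with |AH| = 21.6, H = A + 21.6·(cos 84.2°, sin 84.2°) = (36.2, 64.2). AH ⟂ HG; with |HG| = 22.8 on the right of AH, G = H + 22.8·(0.995, -0.101) = (58.9, 61.9). So G.x = 58.9.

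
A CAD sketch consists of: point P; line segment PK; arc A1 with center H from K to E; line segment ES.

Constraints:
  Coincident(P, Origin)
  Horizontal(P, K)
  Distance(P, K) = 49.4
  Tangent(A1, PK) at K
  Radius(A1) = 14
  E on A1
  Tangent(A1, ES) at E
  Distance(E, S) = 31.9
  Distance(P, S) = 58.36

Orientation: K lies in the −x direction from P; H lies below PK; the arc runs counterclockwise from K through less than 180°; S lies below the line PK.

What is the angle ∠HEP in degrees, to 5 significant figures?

24.367°

Checks: |HE| = 14.00 ✓; ∠(HE, ES) = 90.00° ✓; |ES| = 31.90 ✓; |PS| = 58.36 ✓.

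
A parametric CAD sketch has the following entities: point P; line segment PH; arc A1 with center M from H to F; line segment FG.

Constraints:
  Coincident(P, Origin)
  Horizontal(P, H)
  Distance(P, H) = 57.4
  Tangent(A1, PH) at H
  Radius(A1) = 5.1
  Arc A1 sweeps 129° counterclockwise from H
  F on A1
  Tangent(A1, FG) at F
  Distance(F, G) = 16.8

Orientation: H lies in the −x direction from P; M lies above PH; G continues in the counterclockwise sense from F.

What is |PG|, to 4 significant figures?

67.48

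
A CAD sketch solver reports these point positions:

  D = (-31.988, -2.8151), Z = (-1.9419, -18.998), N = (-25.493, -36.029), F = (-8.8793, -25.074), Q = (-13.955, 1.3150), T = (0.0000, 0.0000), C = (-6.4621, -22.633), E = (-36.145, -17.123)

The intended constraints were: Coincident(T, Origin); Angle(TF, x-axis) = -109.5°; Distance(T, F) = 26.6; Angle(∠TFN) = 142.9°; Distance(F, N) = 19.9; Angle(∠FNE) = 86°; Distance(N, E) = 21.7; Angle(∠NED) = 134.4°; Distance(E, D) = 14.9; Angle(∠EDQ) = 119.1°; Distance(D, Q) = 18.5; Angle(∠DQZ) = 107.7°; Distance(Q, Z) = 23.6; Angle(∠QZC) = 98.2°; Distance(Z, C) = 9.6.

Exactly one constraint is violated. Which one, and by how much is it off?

Distance(Z, C) = 9.6 — off by 3.80.

T = (0.00, 0.00) ✓; TF at -109.5° ✓; |TF| = 26.60 ✓; ∠TFN = 142.9° ✓; |FN| = 19.90 ✓; ∠FNE = 86.00° ✓; |NE| = 21.70 ✓; ∠NED = 134.4° ✓; |ED| = 14.90 ✓; ∠EDQ = 119.1° ✓; |DQ| = 18.50 ✓; ∠DQZ = 107.7° ✓; |QZ| = 23.60 ✓; ∠QZC = 98.21° ✓; |ZC| = 5.800 ✗.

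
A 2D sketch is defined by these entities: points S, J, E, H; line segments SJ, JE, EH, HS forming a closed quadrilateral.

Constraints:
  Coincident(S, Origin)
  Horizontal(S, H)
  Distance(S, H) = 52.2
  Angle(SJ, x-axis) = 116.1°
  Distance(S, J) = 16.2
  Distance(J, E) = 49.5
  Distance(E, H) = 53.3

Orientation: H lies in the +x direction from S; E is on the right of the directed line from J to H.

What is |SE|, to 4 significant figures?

33.45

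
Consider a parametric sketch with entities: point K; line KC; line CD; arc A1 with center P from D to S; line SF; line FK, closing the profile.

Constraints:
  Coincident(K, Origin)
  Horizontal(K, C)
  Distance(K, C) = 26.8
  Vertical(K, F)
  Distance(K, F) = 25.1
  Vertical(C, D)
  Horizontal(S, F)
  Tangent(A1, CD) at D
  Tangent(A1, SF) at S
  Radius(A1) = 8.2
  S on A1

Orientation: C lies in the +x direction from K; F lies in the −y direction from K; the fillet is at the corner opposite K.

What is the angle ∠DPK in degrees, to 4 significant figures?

137.7°

The virtual corner opposite K is at (26.80, -25.10). The tangent condition forces PD to be normal to CD and since A1 is tangent to SF there, PS ⟂ SF, with radius 8.2, so the center P sits 8.2 in from both sides at P = (18.60, -16.90). That places the tangent points at D = (26.80, -16.90) on CD and S = (18.60, -25.10) on SF. Then cos ∠DPK = PD·PK / (|PD||PK|), giving 137.7°.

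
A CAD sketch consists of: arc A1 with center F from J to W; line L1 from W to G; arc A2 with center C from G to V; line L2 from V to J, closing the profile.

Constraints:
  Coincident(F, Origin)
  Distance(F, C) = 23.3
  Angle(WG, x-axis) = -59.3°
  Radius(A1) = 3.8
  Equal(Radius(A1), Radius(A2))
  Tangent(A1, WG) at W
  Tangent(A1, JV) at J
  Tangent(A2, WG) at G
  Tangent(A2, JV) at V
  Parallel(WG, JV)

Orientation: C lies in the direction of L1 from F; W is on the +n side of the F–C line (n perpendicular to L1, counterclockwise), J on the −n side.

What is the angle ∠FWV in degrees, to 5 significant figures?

71.935°

The slot axis is L1's direction at -59.3°, so u = (cos -59.3°, sin -59.3°) = (0.51054, -0.85985) and n = (−sin -59.3°, cos -59.3°) = (0.85985, 0.51054). F is at the origin and C lies 23.3 along u from F, so C = 23.3·u = (11.896, -20.035). Tangency of A1 to both parallel lines with radius 3.8 puts W and J at F ± 3.8·n: W = (3.2674, 1.9401), J = (-3.2674, -1.9401). Equal radii place G and V the same way about C: G = C + 3.8·n = (15.163, -18.094), V = C − 3.8·n = (8.6282, -21.975). Then cos ∠FWV = WF·WV / (|WF||WV|), giving 71.935°.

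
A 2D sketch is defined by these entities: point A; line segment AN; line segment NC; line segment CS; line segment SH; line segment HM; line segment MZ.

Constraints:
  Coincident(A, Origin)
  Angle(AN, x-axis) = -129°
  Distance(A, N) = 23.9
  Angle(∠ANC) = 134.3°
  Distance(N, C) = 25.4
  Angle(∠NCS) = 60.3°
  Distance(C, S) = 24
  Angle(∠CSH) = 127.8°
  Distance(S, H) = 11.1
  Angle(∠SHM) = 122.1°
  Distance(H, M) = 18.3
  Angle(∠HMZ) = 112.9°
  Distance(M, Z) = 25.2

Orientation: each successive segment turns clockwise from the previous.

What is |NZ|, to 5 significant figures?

14.197

A is at the origin; AN runs at -129.0° with length 23.9, so N = (-15.041, -18.574). ∠ANC = 134.3° gives NC at -174.70° from the x-axis; with |NC| = 25.4, C = (-40.332, -20.920). ∠NCS = 60.3° gives CS at 65.600° from the x-axis; with |CS| = 24.0, S = (-30.418, 0.93641). ∠CSH = 127.8° gives SH at 13.400° from the x-axis; with |SH| = 11.1, H = (-19.620, 3.5088). ∠SHM = 122.1° gives HM at -44.500° from the x-axis; with |HM| = 18.3, M = (-6.5674, -9.3178). ∠HMZ = 112.9° gives MZ at -111.60° from the x-axis; with |MZ| = 25.2, Z = (-15.844, -32.748). Then |NZ| = |Z − N| = 14.197.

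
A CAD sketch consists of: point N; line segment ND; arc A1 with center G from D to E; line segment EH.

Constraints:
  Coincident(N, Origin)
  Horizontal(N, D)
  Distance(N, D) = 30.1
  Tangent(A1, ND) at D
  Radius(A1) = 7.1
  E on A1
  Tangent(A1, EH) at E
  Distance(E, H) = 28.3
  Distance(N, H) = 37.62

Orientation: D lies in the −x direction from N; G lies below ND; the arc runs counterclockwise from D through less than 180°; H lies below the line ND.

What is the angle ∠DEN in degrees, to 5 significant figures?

46.803°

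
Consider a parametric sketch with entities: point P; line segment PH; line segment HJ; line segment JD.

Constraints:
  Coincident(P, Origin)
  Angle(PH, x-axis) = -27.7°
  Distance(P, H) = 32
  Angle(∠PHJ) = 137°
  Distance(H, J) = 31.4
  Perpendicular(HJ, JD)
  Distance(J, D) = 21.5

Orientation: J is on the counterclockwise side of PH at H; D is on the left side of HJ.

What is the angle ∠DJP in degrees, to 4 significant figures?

68.29°

P is at the origin; PH runs at -27.7° with length 32.0, so H = 32.0·(cos -27.7°, sin -27.7°) = (28.33, -14.87). ∠PHJ = 137.0°, so HJ runs at -27.7° + (180° − 137.0°) = 15.30° from the x-axis; with |HJ| = 31.4, J = H + 31.4·(cos 15.30°, sin 15.30°) = (58.62, -6.589). HJ ⟂ JD; with |JD| = 21.5 on the left of HJ, D = J + 21.5·(-0.2639, 0.9646) = (52.95, 14.15). Then cos ∠DJP = JD·JP / (|JD||JP|), giving 68.29°.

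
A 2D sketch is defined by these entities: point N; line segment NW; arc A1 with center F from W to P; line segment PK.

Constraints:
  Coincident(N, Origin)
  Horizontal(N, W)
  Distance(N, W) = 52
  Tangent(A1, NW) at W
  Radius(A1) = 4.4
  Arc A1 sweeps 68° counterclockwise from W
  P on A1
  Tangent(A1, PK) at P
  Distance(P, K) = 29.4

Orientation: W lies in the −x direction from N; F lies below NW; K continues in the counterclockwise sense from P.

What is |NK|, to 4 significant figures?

73.50

N is at the origin; NW is horizontal with |NW| = 52.0 and W on the −x side, so W = (-52.00, 0.000). A1 meets NW tangentially, so FW is at right angles to NW, so F = W + (0, -4.4) = (-52.00, -4.400). On A1, W sits at bearing 90° from F; a 68° counterclockwise sweep puts P at bearing 158°, so P = F + 4.4·(cos 158°, sin 158°) = (-56.08, -2.752). A1 meets PK tangentially, so FP is at right angles to PK, so PK runs along (−sin 158°, cos 158°); with |PK| = 29.4, K = (-67.09, -30.01). Then |NK| = |K − N| = 73.50.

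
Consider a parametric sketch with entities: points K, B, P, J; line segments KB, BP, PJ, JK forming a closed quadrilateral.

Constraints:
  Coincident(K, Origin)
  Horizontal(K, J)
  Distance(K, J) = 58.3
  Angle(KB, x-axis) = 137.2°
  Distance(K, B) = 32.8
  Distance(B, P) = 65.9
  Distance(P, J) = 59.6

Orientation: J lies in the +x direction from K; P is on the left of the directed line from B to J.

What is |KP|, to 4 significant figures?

63.78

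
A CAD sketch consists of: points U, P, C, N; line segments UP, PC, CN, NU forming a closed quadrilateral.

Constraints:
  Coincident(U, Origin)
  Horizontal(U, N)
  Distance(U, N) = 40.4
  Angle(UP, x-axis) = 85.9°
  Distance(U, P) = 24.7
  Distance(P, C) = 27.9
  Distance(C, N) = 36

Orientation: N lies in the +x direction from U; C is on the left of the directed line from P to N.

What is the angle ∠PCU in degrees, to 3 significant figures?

31.0°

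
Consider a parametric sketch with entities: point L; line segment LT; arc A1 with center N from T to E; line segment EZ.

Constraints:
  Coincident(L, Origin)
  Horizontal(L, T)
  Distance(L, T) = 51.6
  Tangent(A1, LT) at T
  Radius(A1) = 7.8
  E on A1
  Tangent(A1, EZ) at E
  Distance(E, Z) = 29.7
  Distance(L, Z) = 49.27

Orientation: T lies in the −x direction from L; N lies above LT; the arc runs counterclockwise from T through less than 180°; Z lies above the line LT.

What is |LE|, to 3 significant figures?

44.5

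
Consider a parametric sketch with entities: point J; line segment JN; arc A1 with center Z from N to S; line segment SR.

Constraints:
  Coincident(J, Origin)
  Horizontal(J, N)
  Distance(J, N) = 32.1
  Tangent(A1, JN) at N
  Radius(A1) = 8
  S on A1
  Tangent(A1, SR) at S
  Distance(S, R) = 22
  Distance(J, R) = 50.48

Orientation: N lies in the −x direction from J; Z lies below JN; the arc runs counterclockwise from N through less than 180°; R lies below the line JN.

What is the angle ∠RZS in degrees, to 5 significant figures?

70.017°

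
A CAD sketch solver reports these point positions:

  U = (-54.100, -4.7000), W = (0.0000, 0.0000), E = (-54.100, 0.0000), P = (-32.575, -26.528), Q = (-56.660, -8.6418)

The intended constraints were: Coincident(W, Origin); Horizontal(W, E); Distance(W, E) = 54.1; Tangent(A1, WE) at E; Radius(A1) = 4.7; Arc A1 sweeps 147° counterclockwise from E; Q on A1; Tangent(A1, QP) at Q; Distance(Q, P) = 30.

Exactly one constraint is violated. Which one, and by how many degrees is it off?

Tangent(A1, QP) at Q — off by 3.60°.

W = (0.00, 0.00) ✓; W.y = 0.00, E.y = 0.00 ✓; |WE| = 54.10 ✓; ∠(UE, EW) = 90.00° ✓; |UE| = 4.700 ✓; bearing(U→Q) − bearing(U→E) = 147.0° ✓; |UQ| = 4.700 ✓; ∠(UQ, QP) = 93.60° ✗; |QP| = 30.00 ✓.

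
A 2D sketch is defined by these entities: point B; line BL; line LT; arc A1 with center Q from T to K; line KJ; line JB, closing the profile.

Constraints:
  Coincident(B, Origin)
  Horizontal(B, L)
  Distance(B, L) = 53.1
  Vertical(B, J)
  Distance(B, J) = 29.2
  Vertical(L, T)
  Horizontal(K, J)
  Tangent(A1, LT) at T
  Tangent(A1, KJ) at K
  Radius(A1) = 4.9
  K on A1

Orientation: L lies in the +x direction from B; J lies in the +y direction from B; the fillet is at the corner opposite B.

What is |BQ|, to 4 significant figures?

53.98

B is at the origin; BL is horizontal with |BL| = 53.1 and L on the +x side, so L = (53.10, 0.000). B and J share the same x with |BJ| = 29.2 and J on the +y side, so J = (0.000, 29.20). The virtual corner opposite B is at (53.10, 29.20). Tangency of A1 to LT means the radius QT is perpendicular to LT and the tangent condition forces QK to be normal to KJ, with radius 4.9, so the center Q sits 4.9 in from both sides at Q = (48.20, 24.30). Then |BQ| = |Q − B| = 53.98.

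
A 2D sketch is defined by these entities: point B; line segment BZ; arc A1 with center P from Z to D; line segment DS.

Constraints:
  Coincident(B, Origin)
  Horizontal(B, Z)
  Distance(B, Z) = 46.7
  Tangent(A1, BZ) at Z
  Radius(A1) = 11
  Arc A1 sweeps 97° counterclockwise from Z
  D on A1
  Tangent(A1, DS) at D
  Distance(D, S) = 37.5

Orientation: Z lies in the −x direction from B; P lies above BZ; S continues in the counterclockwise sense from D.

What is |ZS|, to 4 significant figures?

49.97

B is at the origin; BZ is horizontal with |BZ| = 46.7 and Z on the −x side, so Z = (-46.70, 0.000). Tangency of A1 to BZ means the radius PZ is perpendicular to BZ, so P = Z + (0, 11) = (-46.70, 11.00). On A1, Z sits at bearing -90° from P; a 97° counterclockwise sweep puts D at bearing 7°, so D = P + 11.0·(cos 7°, sin 7°) = (-35.78, 12.34). Since A1 is tangent to DS there, PD ⟂ DS, so DS runs along (−sin 7°, cos 7°); with |DS| = 37.5, S = (-40.35, 49.56). Then |ZS| = |S − Z| = 49.97.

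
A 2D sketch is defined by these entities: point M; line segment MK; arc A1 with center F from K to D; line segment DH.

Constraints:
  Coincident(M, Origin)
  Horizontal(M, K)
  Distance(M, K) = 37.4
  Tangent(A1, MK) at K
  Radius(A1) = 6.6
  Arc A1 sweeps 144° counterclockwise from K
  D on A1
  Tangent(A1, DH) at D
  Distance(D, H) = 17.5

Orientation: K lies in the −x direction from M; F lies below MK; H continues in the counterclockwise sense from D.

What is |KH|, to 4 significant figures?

24.49

M is at the origin; MK is horizontal with |MK| = 37.4 and K on the −x side, so K = (-37.40, 0.000). A1 meets MK tangentially, so FK is at right angles to MK, so F = K + (0, -6.6) = (-37.40, -6.600). On A1, K sits at bearing 90° from F; a 144° counterclockwise sweep puts D at bearing 234°, so D = F + 6.6·(cos 234°, sin 234°) = (-41.28, -11.94). Tangency of A1 to DH means the radius FD is perpendicular to DH, so DH runs along (−sin 234°, cos 234°); with |DH| = 17.5, H = (-27.12, -22.23). Then |KH| = |H − K| = 24.49.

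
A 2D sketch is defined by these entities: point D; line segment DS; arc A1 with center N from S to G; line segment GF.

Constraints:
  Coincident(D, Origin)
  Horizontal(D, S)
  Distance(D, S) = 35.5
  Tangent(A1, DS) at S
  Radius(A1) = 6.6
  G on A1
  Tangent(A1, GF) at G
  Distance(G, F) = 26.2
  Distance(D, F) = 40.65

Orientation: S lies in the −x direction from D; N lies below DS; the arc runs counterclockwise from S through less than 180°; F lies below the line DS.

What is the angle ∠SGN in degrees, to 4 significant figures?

27.03°

Checks: |NG| = 6.600 ✓; ∠(NG, GF) = 90.00° ✓; |GF| = 26.20 ✓; |DF| = 40.65 ✓.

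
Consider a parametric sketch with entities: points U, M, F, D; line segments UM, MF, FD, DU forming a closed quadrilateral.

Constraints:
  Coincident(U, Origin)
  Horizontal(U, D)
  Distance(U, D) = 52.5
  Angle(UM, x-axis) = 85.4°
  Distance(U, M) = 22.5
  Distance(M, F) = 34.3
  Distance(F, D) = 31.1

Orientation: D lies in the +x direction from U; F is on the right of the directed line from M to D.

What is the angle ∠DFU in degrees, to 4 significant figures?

156.2°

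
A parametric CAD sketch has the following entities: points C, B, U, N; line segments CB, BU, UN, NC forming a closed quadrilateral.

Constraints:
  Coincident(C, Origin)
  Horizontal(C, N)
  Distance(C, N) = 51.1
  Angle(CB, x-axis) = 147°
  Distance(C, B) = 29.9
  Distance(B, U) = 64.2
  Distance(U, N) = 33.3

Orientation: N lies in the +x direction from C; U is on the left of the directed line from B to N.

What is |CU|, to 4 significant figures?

48.32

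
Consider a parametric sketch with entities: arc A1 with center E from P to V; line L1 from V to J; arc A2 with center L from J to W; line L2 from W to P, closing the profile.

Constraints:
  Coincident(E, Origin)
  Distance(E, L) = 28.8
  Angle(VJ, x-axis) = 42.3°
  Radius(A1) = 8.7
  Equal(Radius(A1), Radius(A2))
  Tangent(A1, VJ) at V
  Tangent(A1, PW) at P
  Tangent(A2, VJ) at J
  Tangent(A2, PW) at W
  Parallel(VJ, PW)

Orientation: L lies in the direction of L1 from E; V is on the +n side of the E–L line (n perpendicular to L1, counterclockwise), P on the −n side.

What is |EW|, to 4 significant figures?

30.09

The slot axis is L1's direction at 42.3°, so u = (cos 42.3°, sin 42.3°) = (0.7396, 0.6730) and n = (−sin 42.3°, cos 42.3°) = (-0.6730, 0.7396). E is at the origin and L lies 28.8 along u from E, so L = 28.8·u = (21.30, 19.38). Tangency of A1 to both parallel lines with radius 8.7 puts V and P at E ± 8.7·n: V = (-5.855, 6.435), P = (5.855, -6.435). Equal radii place J and W the same way about L: J = L + 8.7·n = (15.45, 25.82), W = L − 8.7·n = (27.16, 12.95). Then |EW| = |W − E| = 30.09.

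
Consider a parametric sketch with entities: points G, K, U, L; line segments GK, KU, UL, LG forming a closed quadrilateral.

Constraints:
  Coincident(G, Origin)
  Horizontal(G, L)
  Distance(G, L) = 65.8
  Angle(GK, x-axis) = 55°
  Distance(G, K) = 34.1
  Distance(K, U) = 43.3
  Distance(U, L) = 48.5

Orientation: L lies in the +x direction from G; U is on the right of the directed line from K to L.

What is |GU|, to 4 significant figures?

25.06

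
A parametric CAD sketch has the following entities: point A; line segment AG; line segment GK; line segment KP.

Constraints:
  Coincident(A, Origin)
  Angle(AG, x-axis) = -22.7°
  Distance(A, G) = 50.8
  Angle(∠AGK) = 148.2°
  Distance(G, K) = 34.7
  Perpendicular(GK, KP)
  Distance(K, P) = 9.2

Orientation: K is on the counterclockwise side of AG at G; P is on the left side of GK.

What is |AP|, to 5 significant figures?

79.832

∠AGK = 148.2°, so GK runs at -22.7° + (180° − 148.2°) = 9.1000° from the x-axis; with |GK| = 34.7, K = G + 34.7·(cos 9.1000°, sin 9.1000°) = (81.128, -14.116). GK is perpendicular to KP; with |KP| = 9.2 on the left of GK, P = K + 9.2·(-0.15816, 0.98741) = (79.673, -5.0317). Then |AP| = |P − A| = 79.832.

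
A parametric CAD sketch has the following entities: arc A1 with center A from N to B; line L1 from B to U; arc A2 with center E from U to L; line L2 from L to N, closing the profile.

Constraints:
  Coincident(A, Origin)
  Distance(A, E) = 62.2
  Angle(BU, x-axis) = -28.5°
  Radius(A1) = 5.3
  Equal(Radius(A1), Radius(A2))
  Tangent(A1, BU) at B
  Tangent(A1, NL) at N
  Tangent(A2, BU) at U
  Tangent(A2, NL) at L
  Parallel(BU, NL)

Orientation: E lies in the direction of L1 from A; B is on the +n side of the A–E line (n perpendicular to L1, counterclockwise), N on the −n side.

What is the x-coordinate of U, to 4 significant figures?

57.19

The slot axis is L1's direction at -28.5°, so u = (cos -28.5°, sin -28.5°) = (0.8788, -0.4772) and n = (−sin -28.5°, cos -28.5°) = (0.4772, 0.8788). A is at the origin and E lies 62.2 along u from A, so E = 62.2·u = (54.66, -29.68). Tangency of A1 to both parallel lines with radius 5.3 puts B and N at A ± 5.3·n: B = (2.529, 4.658), N = (-2.529, -4.658). Equal radii place U and L the same way about E: U = E + 5.3·n = (57.19, -25.02), L = E − 5.3·n = (52.13, -34.34). So U.x = 57.19.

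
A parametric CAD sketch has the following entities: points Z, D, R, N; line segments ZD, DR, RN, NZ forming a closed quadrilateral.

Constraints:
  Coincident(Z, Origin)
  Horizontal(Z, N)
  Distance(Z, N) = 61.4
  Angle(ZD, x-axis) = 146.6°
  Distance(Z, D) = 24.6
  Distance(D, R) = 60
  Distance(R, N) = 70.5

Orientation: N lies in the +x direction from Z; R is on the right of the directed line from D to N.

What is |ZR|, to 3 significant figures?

41.4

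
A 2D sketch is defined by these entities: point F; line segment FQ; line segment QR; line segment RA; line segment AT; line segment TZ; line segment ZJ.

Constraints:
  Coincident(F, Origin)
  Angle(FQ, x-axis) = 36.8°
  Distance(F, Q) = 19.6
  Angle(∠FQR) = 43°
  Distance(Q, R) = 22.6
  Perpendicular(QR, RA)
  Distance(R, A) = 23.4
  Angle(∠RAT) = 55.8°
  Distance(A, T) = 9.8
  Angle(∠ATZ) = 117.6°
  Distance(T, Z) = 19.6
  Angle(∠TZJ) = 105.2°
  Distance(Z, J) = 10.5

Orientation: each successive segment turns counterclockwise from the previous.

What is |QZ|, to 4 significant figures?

16.82

∠RAT = 55.8° gives AT at 28.00° from the x-axis; with |AT| = 9.8, T = (-0.6478, -4.481). ∠ATZ = 117.6° gives TZ at 90.40° from the x-axis; with |TZ| = 19.6, Z = (-0.7846, 15.12). Then |QZ| = |Z − Q| = 16.82.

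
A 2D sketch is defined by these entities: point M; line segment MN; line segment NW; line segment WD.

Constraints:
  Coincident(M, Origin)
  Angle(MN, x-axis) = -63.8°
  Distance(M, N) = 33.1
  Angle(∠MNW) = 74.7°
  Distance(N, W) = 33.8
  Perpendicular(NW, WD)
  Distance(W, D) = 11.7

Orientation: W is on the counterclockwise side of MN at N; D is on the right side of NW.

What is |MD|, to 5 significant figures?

50.315

M is at the origin; MN runs at -63.8° with length 33.1, so N = 33.1·(cos -63.8°, sin -63.8°) = (14.614, -29.699). ∠MNW = 74.7°, so NW runs at -63.8° + (180° − 74.7°) = 41.500° from the x-axis; with |NW| = 33.8, W = N + 33.8·(cos 41.500°, sin 41.500°) = (39.929, -7.3027). NW ⟂ WD; with |WD| = 11.7 on the right of NW, D = W + 11.7·(0.66262, -0.74896) = (47.681, -16.065). Then |MD| = |D − M| = 50.315.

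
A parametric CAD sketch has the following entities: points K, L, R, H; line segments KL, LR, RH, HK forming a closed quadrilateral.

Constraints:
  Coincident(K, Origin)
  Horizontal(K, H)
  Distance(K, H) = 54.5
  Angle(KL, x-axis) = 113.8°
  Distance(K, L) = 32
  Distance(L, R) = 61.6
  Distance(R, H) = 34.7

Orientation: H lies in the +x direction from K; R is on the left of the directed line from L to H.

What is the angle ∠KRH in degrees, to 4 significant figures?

64.80°

K is at the origin; K and H share the same y with |KH| = 54.5 and H in +x, so H = (54.5, 0). KL runs at 113.8° with |KL| = 32.0, so L = (-12.91, 29.28). R is determined by |LR| = 61.6 and |RH| = 34.7 together: it lies at the intersection of circle(L, 61.6) and circle(H, 34.7). With |LH| = 73.50, the foot of the radical line on LH is 54.37 from L and the perpendicular offset is √(61.6² − 54.37²) = 28.95. Taking the left-of-LH solution: R = (48.49, 34.18).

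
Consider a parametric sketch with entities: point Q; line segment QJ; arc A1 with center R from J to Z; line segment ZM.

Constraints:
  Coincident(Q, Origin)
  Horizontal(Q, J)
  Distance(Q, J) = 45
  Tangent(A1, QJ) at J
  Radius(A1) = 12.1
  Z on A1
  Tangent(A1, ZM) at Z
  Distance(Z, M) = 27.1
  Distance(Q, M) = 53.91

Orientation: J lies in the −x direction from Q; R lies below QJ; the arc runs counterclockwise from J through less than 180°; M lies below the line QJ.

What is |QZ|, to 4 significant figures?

57.64

Checks: |RZ| = 12.10 ✓; ∠(RZ, ZM) = 90.00° ✓; |ZM| = 27.10 ✓; |QM| = 53.91 ✓.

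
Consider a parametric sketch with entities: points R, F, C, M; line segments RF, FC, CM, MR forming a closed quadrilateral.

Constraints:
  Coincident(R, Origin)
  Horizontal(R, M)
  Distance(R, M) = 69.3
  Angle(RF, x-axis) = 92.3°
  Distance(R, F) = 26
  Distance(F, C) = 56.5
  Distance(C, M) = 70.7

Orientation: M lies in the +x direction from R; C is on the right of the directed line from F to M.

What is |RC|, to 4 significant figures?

30.63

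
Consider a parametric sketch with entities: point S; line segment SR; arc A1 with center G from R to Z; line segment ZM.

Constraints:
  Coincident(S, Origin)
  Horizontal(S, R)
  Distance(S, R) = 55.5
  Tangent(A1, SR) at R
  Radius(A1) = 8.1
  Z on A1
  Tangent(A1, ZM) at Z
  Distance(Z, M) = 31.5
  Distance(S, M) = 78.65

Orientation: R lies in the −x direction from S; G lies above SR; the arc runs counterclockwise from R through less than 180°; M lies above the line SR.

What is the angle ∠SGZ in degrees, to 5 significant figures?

47.327°

S is at the origin; S and R share the same y with |SR| = 55.5 and R on the −x side, so R = (-55.500, 0.0000). Since A1 is tangent to SR there, GR ⟂ SR, so G = R + (0, 8.1) = (-55.500, 8.1000). Since GZ ⟂ ZM (tangency), |GM| = √(8.1² + 31.5²) = 32.525 regardless of where Z sits on A1. So M lies on both circle(S, 78.65) and circle(G, 32.525); the above-SR intersection is M = (-69.041, 37.672). Z is the foot of the tangent from M: Z = (-49.207, 13.200).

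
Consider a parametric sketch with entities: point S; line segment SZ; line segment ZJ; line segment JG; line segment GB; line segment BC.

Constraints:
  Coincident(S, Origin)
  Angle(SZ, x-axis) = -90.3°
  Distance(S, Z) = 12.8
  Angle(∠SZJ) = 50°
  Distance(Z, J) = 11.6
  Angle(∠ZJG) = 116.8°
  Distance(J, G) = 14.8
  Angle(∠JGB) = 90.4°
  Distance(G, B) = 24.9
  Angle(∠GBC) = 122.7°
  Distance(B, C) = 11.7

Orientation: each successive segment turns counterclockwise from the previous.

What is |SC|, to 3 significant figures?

23.9

S is at the origin; SZ runs at -90.3° with length 12.8, so Z = (-0.0670, -12.8). ∠SZJ = 50.0° gives ZJ at 39.7° from the x-axis; with |ZJ| = 11.6, J = (8.86, -5.39). ∠ZJG = 116.8° gives JG at 103° from the x-axis; with |JG| = 14.8, G = (5.55, 9.04). ∠JGB = 90.4° gives GB at -168° from the x-axis; with |GB| = 24.9, B = (-18.8, 3.65). ∠GBC = 122.7° gives BC at -110° from the x-axis; with |BC| = 11.7, C = (-22.8, -7.33). Then |SC| = |C − S| = 23.9.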